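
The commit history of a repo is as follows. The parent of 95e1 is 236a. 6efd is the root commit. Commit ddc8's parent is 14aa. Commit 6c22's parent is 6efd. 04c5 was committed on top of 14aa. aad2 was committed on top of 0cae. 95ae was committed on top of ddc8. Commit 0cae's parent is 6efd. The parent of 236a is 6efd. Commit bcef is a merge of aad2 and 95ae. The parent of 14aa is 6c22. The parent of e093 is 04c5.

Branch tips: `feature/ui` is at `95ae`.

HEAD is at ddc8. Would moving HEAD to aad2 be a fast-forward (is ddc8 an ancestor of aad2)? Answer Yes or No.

A fast-forward from ddc8 to aad2 is possible iff ddc8 is an ancestor of aad2.
Ancestors of aad2: {0cae, 6efd, aad2}.
ddc8 is not among them, so fast-forward is not possible.

No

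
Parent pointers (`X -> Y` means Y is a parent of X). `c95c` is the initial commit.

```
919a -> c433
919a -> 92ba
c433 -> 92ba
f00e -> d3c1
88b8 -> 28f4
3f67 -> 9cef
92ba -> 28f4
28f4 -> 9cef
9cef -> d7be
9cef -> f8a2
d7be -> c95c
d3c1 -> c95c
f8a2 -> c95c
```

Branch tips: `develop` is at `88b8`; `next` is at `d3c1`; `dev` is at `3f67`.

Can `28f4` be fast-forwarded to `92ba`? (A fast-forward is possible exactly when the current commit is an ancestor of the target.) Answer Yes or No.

Yes

A fast-forward from 28f4 to 92ba is possible iff 28f4 is an ancestor of 92ba.
Ancestors of 92ba: {28f4, 92ba, 9cef, c95c, d7be, f8a2}.
28f4 is among them, so fast-forward is possible.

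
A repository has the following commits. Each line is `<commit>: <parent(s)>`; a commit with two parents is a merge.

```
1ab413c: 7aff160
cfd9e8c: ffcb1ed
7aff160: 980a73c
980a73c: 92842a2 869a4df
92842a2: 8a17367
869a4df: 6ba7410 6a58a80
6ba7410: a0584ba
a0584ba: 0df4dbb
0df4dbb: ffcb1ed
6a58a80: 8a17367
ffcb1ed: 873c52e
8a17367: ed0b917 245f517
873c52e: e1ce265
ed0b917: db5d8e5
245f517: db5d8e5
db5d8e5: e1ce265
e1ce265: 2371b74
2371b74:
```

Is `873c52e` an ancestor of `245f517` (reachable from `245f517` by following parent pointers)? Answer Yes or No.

Ancestors of 245f517: {2371b74, 245f517, db5d8e5, e1ce265}.
873c52e is not in that set, so it is not an ancestor of 245f517.

No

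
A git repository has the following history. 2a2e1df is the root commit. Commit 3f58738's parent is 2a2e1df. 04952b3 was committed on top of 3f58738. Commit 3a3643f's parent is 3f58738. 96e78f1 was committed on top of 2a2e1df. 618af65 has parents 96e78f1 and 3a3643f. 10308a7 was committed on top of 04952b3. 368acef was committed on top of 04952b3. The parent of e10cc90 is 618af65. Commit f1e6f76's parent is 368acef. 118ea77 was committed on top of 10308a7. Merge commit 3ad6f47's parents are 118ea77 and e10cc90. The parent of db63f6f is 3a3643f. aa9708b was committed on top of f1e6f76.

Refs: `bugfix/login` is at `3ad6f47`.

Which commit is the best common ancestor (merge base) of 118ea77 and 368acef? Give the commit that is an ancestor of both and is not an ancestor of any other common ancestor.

Ancestors of 118ea77: {04952b3, 10308a7, 118ea77, 2a2e1df, 3f58738}.
Ancestors of 368acef: {04952b3, 2a2e1df, 368acef, 3f58738}.
Common ancestors: {04952b3, 2a2e1df, 3f58738}.
Among these, 04952b3 is not an ancestor of any other common ancestor — it is the merge base.

04952b3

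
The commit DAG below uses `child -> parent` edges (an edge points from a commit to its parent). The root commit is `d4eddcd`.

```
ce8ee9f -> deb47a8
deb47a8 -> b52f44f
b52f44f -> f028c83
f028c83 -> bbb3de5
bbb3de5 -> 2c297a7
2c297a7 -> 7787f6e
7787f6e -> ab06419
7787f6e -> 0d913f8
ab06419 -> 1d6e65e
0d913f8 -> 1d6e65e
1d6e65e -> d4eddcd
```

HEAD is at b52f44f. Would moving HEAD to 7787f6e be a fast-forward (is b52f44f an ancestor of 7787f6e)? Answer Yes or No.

No

A fast-forward from b52f44f to 7787f6e is possible iff b52f44f is an ancestor of 7787f6e.
Ancestors of 7787f6e: {0d913f8, 1d6e65e, 7787f6e, ab06419, d4eddcd}.
b52f44f is not among them, so fast-forward is not possible.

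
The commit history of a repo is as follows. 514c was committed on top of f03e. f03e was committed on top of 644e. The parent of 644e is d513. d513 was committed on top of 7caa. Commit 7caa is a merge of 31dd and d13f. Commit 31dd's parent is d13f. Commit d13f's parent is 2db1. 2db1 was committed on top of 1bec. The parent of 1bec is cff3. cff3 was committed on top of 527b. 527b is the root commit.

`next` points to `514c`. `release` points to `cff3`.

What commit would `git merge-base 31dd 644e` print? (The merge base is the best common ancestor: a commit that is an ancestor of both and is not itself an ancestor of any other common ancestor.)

31dd

Ancestors of 31dd: {1bec, 2db1, 31dd, 527b, cff3, d13f}.
Ancestors of 644e: {1bec, 2db1, 31dd, 527b, 644e, 7caa, cff3, d13f, d513}.
Common ancestors: {1bec, 2db1, 31dd, 527b, cff3, d13f}.
Among these, 31dd is not an ancestor of any other common ancestor — it is the merge base.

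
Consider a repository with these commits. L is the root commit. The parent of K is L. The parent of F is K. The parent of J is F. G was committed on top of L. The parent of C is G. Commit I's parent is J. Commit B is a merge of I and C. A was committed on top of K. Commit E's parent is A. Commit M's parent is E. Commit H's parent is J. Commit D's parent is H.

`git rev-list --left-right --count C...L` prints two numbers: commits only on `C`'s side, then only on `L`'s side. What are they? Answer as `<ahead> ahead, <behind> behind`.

Reachable from C: {C, G, L}.
Reachable from L: {L}.
Only in C's history (ahead): {C, G} — 2.
Only in L's history (behind): {} — 0.

2 ahead, 0 behind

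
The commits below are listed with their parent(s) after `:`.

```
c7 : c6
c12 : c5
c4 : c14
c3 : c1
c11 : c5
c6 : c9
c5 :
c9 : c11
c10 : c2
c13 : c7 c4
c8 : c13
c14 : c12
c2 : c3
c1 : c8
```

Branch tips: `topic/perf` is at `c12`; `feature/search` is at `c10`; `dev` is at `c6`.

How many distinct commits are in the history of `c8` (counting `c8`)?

10

Walking parent pointers from c8: reachable set = {c11, c12, c13, c14, c4, c5, c6, c7, c8, c9}.
That is 10 commits.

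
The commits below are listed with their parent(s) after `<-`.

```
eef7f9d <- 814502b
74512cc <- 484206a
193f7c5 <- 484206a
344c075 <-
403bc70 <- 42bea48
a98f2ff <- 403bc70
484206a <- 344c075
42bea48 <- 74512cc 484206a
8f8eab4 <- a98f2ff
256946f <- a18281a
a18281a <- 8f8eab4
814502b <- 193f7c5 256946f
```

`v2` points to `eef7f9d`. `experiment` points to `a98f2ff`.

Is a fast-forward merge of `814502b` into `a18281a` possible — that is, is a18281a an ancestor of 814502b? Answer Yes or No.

A fast-forward from a18281a to 814502b is possible iff a18281a is an ancestor of 814502b.
Ancestors of 814502b: {193f7c5, 256946f, 344c075, 403bc70, 42bea48, 484206a, 74512cc, 814502b, 8f8eab4, a18281a, a98f2ff}.
a18281a is among them, so fast-forward is possible.

Yes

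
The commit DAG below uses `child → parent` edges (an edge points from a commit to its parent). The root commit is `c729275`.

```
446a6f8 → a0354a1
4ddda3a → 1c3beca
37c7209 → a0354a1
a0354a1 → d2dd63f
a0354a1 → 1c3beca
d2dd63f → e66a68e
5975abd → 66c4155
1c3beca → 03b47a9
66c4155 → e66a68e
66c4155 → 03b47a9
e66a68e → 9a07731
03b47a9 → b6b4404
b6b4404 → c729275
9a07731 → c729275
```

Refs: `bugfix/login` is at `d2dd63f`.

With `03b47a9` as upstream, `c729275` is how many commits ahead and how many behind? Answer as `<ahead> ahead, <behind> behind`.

Reachable from c729275: {c729275}.
Reachable from 03b47a9: {03b47a9, b6b4404, c729275}.
Only in c729275's history (ahead): {} — 0.
Only in 03b47a9's history (behind): {03b47a9, b6b4404} — 2.

0 ahead, 2 behind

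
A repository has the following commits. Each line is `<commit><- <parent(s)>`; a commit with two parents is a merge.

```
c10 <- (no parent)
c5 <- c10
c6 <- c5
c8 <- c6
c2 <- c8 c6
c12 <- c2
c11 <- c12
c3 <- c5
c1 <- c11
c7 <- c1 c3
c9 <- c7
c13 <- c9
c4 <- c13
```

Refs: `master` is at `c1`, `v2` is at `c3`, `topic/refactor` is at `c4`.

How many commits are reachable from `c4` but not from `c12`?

Reachable from c4: {c1, c10, c11, c12, c13, c2, c3, c4, c5, c6, c7, c8, c9}.
Reachable from c12: {c10, c12, c2, c5, c6, c8}.
In c4's history but not c12's: {c1, c11, c13, c3, c4, c7, c9} — 7 commits.

7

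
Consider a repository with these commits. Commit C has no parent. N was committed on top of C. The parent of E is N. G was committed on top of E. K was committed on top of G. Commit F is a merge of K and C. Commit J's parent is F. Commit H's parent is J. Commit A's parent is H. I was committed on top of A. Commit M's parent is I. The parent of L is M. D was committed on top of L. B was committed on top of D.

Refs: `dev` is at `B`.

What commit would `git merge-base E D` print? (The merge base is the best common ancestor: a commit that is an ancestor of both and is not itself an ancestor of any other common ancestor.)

Ancestors of E: {C, E, N}.
Ancestors of D: {A, C, D, E, F, G, H, I, J, K, L, M, N}.
Common ancestors: {C, E, N}.
Among these, E is not an ancestor of any other common ancestor — it is the merge base.

E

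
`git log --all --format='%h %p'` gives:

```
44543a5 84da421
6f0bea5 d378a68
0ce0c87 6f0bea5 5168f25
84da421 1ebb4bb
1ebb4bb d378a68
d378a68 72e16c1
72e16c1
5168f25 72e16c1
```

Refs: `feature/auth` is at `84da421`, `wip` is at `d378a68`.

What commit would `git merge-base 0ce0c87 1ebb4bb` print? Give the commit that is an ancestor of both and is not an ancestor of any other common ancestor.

Ancestors of 0ce0c87: {0ce0c87, 5168f25, 6f0bea5, 72e16c1, d378a68}.
Ancestors of 1ebb4bb: {1ebb4bb, 72e16c1, d378a68}.
Common ancestors: {72e16c1, d378a68}.
Among these, d378a68 is not an ancestor of any other common ancestor — it is the merge base.

d378a68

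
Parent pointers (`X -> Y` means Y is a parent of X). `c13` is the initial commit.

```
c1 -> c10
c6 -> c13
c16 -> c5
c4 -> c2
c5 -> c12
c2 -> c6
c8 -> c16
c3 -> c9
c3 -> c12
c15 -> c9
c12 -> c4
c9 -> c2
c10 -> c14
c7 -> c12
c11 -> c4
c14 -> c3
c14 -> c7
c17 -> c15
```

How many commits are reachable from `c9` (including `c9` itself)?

Walking parent pointers from c9: reachable set = {c13, c2, c6, c9}.
That is 4 commits.

4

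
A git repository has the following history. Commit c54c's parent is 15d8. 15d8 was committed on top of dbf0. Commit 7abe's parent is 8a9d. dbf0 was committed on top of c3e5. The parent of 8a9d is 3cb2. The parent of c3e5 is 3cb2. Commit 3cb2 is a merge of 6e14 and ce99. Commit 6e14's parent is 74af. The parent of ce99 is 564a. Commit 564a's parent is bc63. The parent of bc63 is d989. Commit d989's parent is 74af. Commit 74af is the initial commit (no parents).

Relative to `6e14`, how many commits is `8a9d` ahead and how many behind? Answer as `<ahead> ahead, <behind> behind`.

Reachable from 8a9d: {3cb2, 564a, 6e14, 74af, 8a9d, bc63, ce99, d989}.
Reachable from 6e14: {6e14, 74af}.
Only in 8a9d's history (ahead): {3cb2, 564a, 8a9d, bc63, ce99, d989} — 6.
Only in 6e14's history (behind): {} — 0.

6 ahead, 0 behind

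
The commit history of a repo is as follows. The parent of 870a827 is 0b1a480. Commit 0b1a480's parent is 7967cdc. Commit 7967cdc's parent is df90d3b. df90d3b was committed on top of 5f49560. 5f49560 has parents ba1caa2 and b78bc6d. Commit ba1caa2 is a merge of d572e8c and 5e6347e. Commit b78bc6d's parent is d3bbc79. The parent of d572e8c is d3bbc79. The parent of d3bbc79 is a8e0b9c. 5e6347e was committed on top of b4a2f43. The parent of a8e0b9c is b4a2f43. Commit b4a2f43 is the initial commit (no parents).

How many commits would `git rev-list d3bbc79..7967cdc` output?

Reachable from 7967cdc: {5e6347e, 5f49560, 7967cdc, a8e0b9c, b4a2f43, b78bc6d, ba1caa2, d3bbc79, d572e8c, df90d3b}.
Reachable from d3bbc79: {a8e0b9c, b4a2f43, d3bbc79}.
In 7967cdc's history but not d3bbc79's: {5e6347e, 5f49560, 7967cdc, b78bc6d, ba1caa2, d572e8c, df90d3b} — 7 commits.

7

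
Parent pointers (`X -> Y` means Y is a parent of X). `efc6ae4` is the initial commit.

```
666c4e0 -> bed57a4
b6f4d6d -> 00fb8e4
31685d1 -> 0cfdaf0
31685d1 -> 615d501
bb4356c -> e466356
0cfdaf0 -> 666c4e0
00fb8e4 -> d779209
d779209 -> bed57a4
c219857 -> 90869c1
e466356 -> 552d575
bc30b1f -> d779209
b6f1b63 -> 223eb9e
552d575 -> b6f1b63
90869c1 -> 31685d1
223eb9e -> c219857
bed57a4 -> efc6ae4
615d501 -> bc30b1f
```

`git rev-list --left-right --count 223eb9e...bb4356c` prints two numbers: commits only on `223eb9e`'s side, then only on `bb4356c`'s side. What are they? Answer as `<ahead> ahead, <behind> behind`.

0 ahead, 4 behind

Reachable from 223eb9e: {0cfdaf0, 223eb9e, 31685d1, 615d501, 666c4e0, 90869c1, bc30b1f, bed57a4, c219857, d779209, efc6ae4}.
Reachable from bb4356c: {0cfdaf0, 223eb9e, 31685d1, 552d575, 615d501, 666c4e0, 90869c1, b6f1b63, bb4356c, bc30b1f, bed57a4, c219857, d779209, e466356, efc6ae4}.
Only in 223eb9e's history (ahead): {} — 0.
Only in bb4356c's history (behind): {552d575, b6f1b63, bb4356c, e466356} — 4.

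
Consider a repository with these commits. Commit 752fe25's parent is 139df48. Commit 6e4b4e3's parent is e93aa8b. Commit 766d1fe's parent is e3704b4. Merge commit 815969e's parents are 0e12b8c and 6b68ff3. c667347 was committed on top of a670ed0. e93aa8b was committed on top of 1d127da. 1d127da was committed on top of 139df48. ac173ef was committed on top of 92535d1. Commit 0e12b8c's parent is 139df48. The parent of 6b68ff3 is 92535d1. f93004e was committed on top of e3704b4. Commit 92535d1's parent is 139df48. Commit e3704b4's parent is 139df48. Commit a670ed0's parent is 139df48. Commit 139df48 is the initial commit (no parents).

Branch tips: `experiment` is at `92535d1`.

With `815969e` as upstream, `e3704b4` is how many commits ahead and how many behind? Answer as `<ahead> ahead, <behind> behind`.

1 ahead, 4 behind

Reachable from e3704b4: {139df48, e3704b4}.
Reachable from 815969e: {0e12b8c, 139df48, 6b68ff3, 815969e, 92535d1}.
Only in e3704b4's history (ahead): {e3704b4} — 1.
Only in 815969e's history (behind): {0e12b8c, 6b68ff3, 815969e, 92535d1} — 4.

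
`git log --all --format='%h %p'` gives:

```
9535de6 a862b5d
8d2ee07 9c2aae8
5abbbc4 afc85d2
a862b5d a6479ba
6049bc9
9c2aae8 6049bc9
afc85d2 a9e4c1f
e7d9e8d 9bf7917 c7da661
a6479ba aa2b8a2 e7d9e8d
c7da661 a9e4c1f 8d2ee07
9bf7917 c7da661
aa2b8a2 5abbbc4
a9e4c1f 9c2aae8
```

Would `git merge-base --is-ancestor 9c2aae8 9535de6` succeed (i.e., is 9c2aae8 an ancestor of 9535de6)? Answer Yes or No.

Ancestors of 9535de6 (commits reachable by following parents): {5abbbc4, 6049bc9, 8d2ee07, 9535de6, 9bf7917, 9c2aae8, a6479ba, a862b5d, a9e4c1f, aa2b8a2, afc85d2, c7da661, e7d9e8d}.
9c2aae8 is in that set, so it is an ancestor of 9535de6.

Yes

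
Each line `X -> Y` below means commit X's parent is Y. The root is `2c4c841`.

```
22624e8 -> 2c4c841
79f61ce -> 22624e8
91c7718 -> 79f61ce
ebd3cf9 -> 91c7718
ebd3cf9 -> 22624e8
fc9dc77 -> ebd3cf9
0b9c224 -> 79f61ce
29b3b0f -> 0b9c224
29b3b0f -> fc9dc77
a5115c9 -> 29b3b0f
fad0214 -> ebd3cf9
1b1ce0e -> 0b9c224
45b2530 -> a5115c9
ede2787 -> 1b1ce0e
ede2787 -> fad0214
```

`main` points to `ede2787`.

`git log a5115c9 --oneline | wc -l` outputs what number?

9

Walking parent pointers from a5115c9: reachable set = {0b9c224, 22624e8, 29b3b0f, 2c4c841, 79f61ce, 91c7718, a5115c9, ebd3cf9, fc9dc77}.
That is 9 commits.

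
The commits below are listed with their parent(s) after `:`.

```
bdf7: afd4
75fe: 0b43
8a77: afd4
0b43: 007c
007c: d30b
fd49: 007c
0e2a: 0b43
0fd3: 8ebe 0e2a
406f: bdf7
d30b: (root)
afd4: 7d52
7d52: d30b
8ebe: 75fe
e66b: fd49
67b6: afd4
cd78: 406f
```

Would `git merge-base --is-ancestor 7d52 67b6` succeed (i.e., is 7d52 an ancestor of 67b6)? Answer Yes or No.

Yes

Ancestors of 67b6 (commits reachable by following parents): {67b6, 7d52, afd4, d30b}.
7d52 is in that set, so it is an ancestor of 67b6.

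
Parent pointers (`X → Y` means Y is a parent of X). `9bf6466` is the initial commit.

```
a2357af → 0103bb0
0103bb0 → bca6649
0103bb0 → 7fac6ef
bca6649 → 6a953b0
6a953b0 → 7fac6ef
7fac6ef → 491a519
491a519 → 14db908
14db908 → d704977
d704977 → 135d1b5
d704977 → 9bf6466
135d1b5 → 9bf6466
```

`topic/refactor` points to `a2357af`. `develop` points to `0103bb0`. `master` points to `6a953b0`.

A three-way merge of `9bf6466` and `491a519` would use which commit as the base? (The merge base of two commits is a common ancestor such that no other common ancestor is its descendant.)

Ancestors of 9bf6466: {9bf6466}.
Ancestors of 491a519: {135d1b5, 14db908, 491a519, 9bf6466, d704977}.
Common ancestors: {9bf6466}.
The only common ancestor is 9bf6466, so it is the merge base.

9bf6466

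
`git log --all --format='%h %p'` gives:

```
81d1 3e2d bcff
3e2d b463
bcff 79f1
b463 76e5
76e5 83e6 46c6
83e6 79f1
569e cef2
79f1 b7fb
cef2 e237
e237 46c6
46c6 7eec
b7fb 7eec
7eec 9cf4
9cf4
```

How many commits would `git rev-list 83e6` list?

5

Walking parent pointers from 83e6: reachable set = {79f1, 7eec, 83e6, 9cf4, b7fb}.
That is 5 commits.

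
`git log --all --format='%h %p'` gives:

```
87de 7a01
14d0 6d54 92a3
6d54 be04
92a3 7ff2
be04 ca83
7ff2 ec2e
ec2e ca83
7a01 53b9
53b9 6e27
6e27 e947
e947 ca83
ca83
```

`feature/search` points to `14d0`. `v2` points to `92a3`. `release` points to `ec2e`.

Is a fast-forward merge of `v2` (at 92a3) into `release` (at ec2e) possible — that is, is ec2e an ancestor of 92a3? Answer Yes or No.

Yes

A fast-forward from ec2e to 92a3 is possible iff ec2e is an ancestor of 92a3.
Ancestors of 92a3: {7ff2, 92a3, ca83, ec2e}.
ec2e is among them, so fast-forward is possible.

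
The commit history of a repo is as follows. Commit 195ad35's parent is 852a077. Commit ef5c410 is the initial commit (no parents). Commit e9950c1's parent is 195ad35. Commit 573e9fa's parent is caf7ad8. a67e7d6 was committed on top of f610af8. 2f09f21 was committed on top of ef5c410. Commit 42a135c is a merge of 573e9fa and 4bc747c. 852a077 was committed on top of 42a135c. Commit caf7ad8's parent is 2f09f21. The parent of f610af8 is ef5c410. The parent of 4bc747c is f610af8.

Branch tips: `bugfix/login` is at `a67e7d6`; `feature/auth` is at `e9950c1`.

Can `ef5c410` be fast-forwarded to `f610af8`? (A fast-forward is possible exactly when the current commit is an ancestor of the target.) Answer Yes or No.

A fast-forward from ef5c410 to f610af8 is possible iff ef5c410 is an ancestor of f610af8.
Ancestors of f610af8: {ef5c410, f610af8}.
ef5c410 is among them, so fast-forward is possible.

Yes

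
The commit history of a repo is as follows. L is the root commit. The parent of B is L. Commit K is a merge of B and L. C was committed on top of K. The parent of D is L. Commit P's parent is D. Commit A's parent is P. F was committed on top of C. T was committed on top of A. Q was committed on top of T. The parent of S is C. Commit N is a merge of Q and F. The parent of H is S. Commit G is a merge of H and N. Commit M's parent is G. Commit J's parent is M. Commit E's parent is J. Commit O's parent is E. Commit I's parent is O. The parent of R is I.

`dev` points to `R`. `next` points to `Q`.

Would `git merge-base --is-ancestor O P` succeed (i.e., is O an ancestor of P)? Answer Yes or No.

No

Ancestors of P: {D, L, P}.
O is not in that set, so it is not an ancestor of P.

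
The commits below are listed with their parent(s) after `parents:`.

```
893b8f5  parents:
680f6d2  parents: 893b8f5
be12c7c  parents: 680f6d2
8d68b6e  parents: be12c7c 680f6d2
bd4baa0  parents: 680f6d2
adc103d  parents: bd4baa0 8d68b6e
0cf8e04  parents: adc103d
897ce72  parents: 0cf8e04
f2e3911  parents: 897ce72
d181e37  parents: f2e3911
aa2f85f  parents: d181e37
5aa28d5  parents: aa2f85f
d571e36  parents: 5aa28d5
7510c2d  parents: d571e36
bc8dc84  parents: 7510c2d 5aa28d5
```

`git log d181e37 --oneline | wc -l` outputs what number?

Walking parent pointers from d181e37: reachable set = {0cf8e04, 680f6d2, 893b8f5, 897ce72, 8d68b6e, adc103d, bd4baa0, be12c7c, d181e37, f2e3911}.
That is 10 commits.

10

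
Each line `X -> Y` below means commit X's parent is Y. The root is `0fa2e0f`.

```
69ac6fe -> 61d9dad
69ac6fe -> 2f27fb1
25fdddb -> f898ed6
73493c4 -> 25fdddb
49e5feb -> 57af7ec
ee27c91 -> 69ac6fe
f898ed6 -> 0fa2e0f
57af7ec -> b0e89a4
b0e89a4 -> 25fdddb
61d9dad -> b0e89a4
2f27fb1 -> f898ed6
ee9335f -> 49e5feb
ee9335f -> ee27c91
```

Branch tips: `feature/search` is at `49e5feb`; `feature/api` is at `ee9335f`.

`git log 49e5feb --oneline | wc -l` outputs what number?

Walking parent pointers from 49e5feb: reachable set = {0fa2e0f, 25fdddb, 49e5feb, 57af7ec, b0e89a4, f898ed6}.
That is 6 commits.

6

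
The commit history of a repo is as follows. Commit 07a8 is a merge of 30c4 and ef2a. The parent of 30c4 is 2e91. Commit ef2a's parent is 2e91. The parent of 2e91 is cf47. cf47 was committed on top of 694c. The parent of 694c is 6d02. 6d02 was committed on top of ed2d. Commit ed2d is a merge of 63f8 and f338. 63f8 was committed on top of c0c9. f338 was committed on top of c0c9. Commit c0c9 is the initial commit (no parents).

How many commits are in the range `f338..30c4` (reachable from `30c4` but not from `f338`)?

Reachable from 30c4: {2e91, 30c4, 63f8, 694c, 6d02, c0c9, cf47, ed2d, f338}.
Reachable from f338: {c0c9, f338}.
In 30c4's history but not f338's: {2e91, 30c4, 63f8, 694c, 6d02, cf47, ed2d} — 7 commits.

7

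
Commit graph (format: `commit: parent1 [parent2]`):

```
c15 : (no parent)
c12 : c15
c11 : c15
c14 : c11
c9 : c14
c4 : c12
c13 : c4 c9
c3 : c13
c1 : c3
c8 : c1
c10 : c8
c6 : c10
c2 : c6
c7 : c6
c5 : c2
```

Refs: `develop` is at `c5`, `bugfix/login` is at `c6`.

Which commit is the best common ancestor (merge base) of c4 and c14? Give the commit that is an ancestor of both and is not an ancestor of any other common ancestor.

Ancestors of c4: {c12, c15, c4}.
Ancestors of c14: {c11, c14, c15}.
Common ancestors: {c15}.
The only common ancestor is c15, so it is the merge base.

c15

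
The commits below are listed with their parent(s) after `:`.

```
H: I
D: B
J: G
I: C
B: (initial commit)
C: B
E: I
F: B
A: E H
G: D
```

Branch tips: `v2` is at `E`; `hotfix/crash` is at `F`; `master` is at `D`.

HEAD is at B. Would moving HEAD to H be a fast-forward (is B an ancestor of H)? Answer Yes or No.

Yes

A fast-forward from B to H is possible iff B is an ancestor of H.
Ancestors of H: {B, C, H, I}.
B is among them, so fast-forward is possible.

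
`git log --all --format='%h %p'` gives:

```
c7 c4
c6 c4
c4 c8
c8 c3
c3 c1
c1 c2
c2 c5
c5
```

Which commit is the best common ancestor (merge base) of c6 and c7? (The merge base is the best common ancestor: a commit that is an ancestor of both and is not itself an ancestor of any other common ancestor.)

Ancestors of c6: {c1, c2, c3, c4, c5, c6, c8}.
Ancestors of c7: {c1, c2, c3, c4, c5, c7, c8}.
Common ancestors: {c1, c2, c3, c4, c5, c8}.
Among these, c4 is not an ancestor of any other common ancestor — it is the merge base.

c4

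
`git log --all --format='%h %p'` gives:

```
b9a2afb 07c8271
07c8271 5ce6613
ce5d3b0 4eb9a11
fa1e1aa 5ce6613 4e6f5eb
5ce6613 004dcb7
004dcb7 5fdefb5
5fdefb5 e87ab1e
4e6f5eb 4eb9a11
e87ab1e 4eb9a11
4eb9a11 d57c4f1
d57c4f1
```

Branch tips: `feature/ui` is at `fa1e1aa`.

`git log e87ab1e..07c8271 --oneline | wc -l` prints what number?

4

Reachable from 07c8271: {004dcb7, 07c8271, 4eb9a11, 5ce6613, 5fdefb5, d57c4f1, e87ab1e}.
Reachable from e87ab1e: {4eb9a11, d57c4f1, e87ab1e}.
In 07c8271's history but not e87ab1e's: {004dcb7, 07c8271, 5ce6613, 5fdefb5} — 4 commits.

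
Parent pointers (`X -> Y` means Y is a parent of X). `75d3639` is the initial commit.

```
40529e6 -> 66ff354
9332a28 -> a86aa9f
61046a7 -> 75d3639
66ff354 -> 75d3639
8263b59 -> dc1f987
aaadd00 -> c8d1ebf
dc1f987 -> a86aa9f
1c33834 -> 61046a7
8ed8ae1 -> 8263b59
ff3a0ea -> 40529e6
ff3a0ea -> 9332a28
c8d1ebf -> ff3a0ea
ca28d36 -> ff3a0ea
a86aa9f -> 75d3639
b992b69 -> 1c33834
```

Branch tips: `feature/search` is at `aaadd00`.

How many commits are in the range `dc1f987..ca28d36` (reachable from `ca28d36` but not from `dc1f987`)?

5

Reachable from ca28d36: {40529e6, 66ff354, 75d3639, 9332a28, a86aa9f, ca28d36, ff3a0ea}.
Reachable from dc1f987: {75d3639, a86aa9f, dc1f987}.
In ca28d36's history but not dc1f987's: {40529e6, 66ff354, 9332a28, ca28d36, ff3a0ea} — 5 commits.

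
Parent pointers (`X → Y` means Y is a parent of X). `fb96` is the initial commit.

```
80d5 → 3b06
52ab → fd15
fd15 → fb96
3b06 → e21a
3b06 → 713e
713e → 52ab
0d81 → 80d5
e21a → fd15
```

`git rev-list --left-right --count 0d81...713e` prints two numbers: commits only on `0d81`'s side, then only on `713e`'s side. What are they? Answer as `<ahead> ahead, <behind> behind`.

Reachable from 0d81: {0d81, 3b06, 52ab, 713e, 80d5, e21a, fb96, fd15}.
Reachable from 713e: {52ab, 713e, fb96, fd15}.
Only in 0d81's history (ahead): {0d81, 3b06, 80d5, e21a} — 4.
Only in 713e's history (behind): {} — 0.

4 ahead, 0 behind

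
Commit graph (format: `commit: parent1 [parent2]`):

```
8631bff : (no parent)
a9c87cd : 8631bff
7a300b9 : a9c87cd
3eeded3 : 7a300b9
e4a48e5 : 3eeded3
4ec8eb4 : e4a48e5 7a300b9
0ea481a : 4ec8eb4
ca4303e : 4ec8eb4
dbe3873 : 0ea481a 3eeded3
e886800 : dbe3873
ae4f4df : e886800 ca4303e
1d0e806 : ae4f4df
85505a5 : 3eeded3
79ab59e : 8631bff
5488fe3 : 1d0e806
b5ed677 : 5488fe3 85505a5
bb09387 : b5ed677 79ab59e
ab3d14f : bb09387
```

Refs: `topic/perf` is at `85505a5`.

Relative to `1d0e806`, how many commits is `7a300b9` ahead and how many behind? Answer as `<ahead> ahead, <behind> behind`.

0 ahead, 9 behind

Reachable from 7a300b9: {7a300b9, 8631bff, a9c87cd}.
Reachable from 1d0e806: {0ea481a, 1d0e806, 3eeded3, 4ec8eb4, 7a300b9, 8631bff, a9c87cd, ae4f4df, ca4303e, dbe3873, e4a48e5, e886800}.
Only in 7a300b9's history (ahead): {} — 0.
Only in 1d0e806's history (behind): {0ea481a, 1d0e806, 3eeded3, 4ec8eb4, ae4f4df, ca4303e, dbe3873, e4a48e5, e886800} — 9.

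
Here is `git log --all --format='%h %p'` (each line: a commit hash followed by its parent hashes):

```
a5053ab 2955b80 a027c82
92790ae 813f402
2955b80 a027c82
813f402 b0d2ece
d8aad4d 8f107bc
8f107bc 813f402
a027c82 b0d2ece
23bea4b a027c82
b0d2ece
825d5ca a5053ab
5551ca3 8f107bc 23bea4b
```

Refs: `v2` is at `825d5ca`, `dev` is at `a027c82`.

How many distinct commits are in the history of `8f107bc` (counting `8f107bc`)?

3

Walking parent pointers from 8f107bc: reachable set = {813f402, 8f107bc, b0d2ece}.
That is 3 commits.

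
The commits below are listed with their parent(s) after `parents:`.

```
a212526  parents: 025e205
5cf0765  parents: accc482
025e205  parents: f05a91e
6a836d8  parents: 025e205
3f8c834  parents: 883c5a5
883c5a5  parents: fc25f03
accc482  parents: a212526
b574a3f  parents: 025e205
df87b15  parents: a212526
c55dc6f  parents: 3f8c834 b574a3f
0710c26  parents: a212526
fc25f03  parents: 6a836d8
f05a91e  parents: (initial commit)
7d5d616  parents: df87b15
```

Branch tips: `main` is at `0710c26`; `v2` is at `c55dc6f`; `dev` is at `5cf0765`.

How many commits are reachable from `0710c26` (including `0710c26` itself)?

4

Walking parent pointers from 0710c26: reachable set = {025e205, 0710c26, a212526, f05a91e}.
That is 4 commits.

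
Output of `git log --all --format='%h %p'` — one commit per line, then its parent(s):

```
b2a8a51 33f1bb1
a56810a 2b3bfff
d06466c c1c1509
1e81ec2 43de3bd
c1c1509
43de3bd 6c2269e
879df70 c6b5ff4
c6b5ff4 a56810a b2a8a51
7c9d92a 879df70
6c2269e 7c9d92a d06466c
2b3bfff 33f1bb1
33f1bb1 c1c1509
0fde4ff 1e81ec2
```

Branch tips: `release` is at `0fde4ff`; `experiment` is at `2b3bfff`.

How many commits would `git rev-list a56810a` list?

Walking parent pointers from a56810a: reachable set = {2b3bfff, 33f1bb1, a56810a, c1c1509}.
That is 4 commits.

4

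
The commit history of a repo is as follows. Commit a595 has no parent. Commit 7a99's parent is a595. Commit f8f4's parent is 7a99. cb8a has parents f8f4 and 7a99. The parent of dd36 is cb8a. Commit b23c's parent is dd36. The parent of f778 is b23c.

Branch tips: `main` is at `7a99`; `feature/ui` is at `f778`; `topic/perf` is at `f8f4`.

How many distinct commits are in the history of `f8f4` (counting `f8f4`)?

3

Walking parent pointers from f8f4: reachable set = {7a99, a595, f8f4}.
That is 3 commits.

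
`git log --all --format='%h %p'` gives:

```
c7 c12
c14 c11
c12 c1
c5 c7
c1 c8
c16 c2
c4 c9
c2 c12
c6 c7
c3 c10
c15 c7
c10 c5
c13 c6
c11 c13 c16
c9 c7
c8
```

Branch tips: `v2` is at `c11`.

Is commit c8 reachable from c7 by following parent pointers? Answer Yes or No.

Yes

Ancestors of c7 (commits reachable by following parents): {c1, c12, c7, c8}.
c8 is in that set, so it is an ancestor of c7.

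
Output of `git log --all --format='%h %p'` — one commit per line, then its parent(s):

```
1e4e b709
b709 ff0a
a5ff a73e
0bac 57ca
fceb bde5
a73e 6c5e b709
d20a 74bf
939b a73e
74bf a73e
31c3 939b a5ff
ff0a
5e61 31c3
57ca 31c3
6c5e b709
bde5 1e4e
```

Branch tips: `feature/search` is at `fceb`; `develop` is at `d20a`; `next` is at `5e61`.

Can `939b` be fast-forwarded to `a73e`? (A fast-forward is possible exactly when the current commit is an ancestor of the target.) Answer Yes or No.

A fast-forward from 939b to a73e is possible iff 939b is an ancestor of a73e.
Ancestors of a73e: {6c5e, a73e, b709, ff0a}.
939b is not among them, so fast-forward is not possible.

No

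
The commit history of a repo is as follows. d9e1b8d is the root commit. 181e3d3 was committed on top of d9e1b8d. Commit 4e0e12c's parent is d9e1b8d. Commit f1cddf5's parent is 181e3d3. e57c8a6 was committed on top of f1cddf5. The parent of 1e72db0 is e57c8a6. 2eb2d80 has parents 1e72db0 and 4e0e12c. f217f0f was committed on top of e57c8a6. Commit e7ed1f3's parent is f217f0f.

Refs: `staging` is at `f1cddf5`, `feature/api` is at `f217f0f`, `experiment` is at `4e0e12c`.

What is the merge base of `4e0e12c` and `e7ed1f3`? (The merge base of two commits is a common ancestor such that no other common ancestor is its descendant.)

d9e1b8d

Ancestors of 4e0e12c: {4e0e12c, d9e1b8d}.
Ancestors of e7ed1f3: {181e3d3, d9e1b8d, e57c8a6, e7ed1f3, f1cddf5, f217f0f}.
Common ancestors: {d9e1b8d}.
The only common ancestor is d9e1b8d, so it is the merge base.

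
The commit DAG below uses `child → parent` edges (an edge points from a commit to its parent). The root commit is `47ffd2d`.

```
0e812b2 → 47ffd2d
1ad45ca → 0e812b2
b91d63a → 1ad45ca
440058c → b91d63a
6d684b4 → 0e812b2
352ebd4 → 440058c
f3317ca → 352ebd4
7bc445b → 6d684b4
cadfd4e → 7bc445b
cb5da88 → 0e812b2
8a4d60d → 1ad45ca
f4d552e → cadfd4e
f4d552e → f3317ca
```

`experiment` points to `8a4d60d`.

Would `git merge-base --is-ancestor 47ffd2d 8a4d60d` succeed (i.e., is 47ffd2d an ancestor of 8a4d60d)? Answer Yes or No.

Ancestors of 8a4d60d (commits reachable by following parents): {0e812b2, 1ad45ca, 47ffd2d, 8a4d60d}.
47ffd2d is in that set, so it is an ancestor of 8a4d60d.

Yes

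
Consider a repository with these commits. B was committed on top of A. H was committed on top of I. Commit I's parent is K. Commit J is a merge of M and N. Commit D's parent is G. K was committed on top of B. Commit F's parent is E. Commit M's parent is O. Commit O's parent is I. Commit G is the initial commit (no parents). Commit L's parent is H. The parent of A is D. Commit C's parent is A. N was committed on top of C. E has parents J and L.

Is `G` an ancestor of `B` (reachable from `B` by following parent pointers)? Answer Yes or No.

Yes

Ancestors of B (commits reachable by following parents): {A, B, D, G}.
G is in that set, so it is an ancestor of B.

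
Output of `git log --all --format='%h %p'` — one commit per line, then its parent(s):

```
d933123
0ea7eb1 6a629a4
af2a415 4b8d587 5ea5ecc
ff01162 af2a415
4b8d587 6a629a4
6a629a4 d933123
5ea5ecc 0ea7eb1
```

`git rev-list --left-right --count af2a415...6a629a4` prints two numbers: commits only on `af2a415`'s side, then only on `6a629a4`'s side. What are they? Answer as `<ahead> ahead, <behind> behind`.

4 ahead, 0 behind

Reachable from af2a415: {0ea7eb1, 4b8d587, 5ea5ecc, 6a629a4, af2a415, d933123}.
Reachable from 6a629a4: {6a629a4, d933123}.
Only in af2a415's history (ahead): {0ea7eb1, 4b8d587, 5ea5ecc, af2a415} — 4.
Only in 6a629a4's history (behind): {} — 0.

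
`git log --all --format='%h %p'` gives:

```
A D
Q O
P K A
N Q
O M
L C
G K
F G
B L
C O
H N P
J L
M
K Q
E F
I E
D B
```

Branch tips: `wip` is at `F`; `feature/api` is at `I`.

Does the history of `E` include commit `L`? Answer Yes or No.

Ancestors of E: {E, F, G, K, M, O, Q}.
L is not in that set, so it is not an ancestor of E.

No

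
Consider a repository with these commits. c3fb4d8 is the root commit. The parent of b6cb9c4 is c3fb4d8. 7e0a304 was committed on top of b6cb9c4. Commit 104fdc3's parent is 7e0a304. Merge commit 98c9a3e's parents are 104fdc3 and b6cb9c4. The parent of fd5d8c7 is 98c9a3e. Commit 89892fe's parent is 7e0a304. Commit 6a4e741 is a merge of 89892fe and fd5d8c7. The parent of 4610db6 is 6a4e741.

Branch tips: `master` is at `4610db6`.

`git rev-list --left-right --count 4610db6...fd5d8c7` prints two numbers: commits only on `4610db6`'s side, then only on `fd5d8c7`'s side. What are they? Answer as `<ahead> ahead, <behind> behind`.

3 ahead, 0 behind

Reachable from 4610db6: {104fdc3, 4610db6, 6a4e741, 7e0a304, 89892fe, 98c9a3e, b6cb9c4, c3fb4d8, fd5d8c7}.
Reachable from fd5d8c7: {104fdc3, 7e0a304, 98c9a3e, b6cb9c4, c3fb4d8, fd5d8c7}.
Only in 4610db6's history (ahead): {4610db6, 6a4e741, 89892fe} — 3.
Only in fd5d8c7's history (behind): {} — 0.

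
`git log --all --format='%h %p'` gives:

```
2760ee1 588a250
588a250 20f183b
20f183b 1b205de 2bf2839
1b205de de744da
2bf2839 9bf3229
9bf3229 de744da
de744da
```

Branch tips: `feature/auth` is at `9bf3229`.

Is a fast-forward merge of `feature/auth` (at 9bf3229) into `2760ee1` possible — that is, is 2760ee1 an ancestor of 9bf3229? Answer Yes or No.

A fast-forward from 2760ee1 to 9bf3229 is possible iff 2760ee1 is an ancestor of 9bf3229.
Ancestors of 9bf3229: {9bf3229, de744da}.
2760ee1 is not among them, so fast-forward is not possible.

No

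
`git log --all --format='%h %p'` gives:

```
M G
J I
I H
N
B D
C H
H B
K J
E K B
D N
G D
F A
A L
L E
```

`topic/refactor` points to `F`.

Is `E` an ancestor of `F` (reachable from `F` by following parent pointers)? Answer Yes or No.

Yes

Ancestors of F (commits reachable by following parents): {A, B, D, E, F, H, I, J, K, L, N}.
E is in that set, so it is an ancestor of F.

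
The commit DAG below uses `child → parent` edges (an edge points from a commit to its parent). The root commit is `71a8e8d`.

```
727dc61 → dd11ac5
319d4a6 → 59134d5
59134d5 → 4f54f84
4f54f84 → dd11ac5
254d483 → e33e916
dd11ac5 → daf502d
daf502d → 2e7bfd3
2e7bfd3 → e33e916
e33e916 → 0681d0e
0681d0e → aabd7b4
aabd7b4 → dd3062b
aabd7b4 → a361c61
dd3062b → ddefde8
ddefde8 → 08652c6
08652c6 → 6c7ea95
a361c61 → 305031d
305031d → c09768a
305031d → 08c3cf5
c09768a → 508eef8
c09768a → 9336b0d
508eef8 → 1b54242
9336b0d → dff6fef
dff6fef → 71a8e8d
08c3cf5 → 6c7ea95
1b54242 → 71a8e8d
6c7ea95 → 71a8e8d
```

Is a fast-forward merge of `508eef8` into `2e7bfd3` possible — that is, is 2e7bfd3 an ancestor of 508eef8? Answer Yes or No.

A fast-forward from 2e7bfd3 to 508eef8 is possible iff 2e7bfd3 is an ancestor of 508eef8.
Ancestors of 508eef8: {1b54242, 508eef8, 71a8e8d}.
2e7bfd3 is not among them, so fast-forward is not possible.

No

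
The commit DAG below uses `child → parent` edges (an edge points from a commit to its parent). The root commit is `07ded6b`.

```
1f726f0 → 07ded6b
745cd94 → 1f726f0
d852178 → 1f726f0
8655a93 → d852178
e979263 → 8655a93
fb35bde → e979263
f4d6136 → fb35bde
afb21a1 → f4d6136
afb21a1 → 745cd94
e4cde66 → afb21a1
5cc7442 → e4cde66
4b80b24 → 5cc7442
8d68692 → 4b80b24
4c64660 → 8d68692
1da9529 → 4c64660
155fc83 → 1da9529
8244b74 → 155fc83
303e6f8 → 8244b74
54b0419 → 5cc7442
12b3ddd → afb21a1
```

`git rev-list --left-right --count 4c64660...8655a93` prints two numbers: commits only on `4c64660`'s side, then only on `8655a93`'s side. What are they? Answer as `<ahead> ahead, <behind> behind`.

Reachable from 4c64660: {07ded6b, 1f726f0, 4b80b24, 4c64660, 5cc7442, 745cd94, 8655a93, 8d68692, afb21a1, d852178, e4cde66, e979263, f4d6136, fb35bde}.
Reachable from 8655a93: {07ded6b, 1f726f0, 8655a93, d852178}.
Only in 4c64660's history (ahead): {4b80b24, 4c64660, 5cc7442, 745cd94, 8d68692, afb21a1, e4cde66, e979263, f4d6136, fb35bde} — 10.
Only in 8655a93's history (behind): {} — 0.

10 ahead, 0 behind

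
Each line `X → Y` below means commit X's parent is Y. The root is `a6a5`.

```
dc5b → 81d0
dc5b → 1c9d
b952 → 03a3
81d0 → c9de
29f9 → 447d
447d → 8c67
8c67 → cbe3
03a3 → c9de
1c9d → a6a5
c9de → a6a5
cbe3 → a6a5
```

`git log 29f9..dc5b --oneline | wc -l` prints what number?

Reachable from dc5b: {1c9d, 81d0, a6a5, c9de, dc5b}.
Reachable from 29f9: {29f9, 447d, 8c67, a6a5, cbe3}.
In dc5b's history but not 29f9's: {1c9d, 81d0, c9de, dc5b} — 4 commits.

4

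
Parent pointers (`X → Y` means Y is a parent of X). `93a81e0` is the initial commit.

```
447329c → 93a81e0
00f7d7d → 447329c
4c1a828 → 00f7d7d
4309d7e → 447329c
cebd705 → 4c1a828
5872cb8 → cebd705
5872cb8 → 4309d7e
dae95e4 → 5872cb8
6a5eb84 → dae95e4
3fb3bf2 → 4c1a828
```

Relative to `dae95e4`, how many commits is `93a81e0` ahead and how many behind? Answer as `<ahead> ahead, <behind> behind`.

0 ahead, 7 behind

Reachable from 93a81e0: {93a81e0}.
Reachable from dae95e4: {00f7d7d, 4309d7e, 447329c, 4c1a828, 5872cb8, 93a81e0, cebd705, dae95e4}.
Only in 93a81e0's history (ahead): {} — 0.
Only in dae95e4's history (behind): {00f7d7d, 4309d7e, 447329c, 4c1a828, 5872cb8, cebd705, dae95e4} — 7.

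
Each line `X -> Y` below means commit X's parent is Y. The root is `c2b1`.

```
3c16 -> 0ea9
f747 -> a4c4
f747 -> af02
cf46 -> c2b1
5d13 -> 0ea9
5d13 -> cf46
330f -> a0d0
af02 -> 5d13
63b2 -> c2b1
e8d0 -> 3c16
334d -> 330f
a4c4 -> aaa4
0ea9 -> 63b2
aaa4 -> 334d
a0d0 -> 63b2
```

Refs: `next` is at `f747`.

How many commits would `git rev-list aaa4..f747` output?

6

Reachable from f747: {0ea9, 330f, 334d, 5d13, 63b2, a0d0, a4c4, aaa4, af02, c2b1, cf46, f747}.
Reachable from aaa4: {330f, 334d, 63b2, a0d0, aaa4, c2b1}.
In f747's history but not aaa4's: {0ea9, 5d13, a4c4, af02, cf46, f747} — 6 commits.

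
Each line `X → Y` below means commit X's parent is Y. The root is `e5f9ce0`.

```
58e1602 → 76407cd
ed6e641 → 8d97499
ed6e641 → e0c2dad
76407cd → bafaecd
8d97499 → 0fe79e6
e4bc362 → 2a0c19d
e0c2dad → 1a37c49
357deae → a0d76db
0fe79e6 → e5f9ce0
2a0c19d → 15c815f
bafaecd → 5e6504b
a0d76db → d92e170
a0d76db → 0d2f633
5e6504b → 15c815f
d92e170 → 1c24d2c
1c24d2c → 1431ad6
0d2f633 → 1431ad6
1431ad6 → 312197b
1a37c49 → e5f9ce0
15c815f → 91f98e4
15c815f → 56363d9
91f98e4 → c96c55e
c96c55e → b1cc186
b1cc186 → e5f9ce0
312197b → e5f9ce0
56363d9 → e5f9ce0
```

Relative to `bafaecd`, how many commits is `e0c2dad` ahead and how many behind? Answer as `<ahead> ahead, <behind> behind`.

2 ahead, 7 behind

Reachable from e0c2dad: {1a37c49, e0c2dad, e5f9ce0}.
Reachable from bafaecd: {15c815f, 56363d9, 5e6504b, 91f98e4, b1cc186, bafaecd, c96c55e, e5f9ce0}.
Only in e0c2dad's history (ahead): {1a37c49, e0c2dad} — 2.
Only in bafaecd's history (behind): {15c815f, 56363d9, 5e6504b, 91f98e4, b1cc186, bafaecd, c96c55e} — 7.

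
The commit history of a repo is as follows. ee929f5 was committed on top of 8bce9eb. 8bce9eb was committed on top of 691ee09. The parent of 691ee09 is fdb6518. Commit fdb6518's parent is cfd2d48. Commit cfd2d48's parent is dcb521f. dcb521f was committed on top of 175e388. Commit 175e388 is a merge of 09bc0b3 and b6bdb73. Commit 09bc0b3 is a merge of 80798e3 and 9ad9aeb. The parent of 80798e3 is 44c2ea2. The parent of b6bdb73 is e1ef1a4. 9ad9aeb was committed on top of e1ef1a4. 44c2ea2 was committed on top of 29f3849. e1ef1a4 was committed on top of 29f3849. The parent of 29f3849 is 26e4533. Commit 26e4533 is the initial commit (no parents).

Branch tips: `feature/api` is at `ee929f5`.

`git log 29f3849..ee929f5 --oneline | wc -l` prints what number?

13

Reachable from ee929f5: {09bc0b3, 175e388, 26e4533, 29f3849, 44c2ea2, 691ee09, 80798e3, 8bce9eb, 9ad9aeb, b6bdb73, cfd2d48, dcb521f, e1ef1a4, ee929f5, fdb6518}.
Reachable from 29f3849: {26e4533, 29f3849}.
In ee929f5's history but not 29f3849's: {09bc0b3, 175e388, 44c2ea2, 691ee09, 80798e3, 8bce9eb, 9ad9aeb, b6bdb73, cfd2d48, dcb521f, e1ef1a4, ee929f5, fdb6518} — 13 commits.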